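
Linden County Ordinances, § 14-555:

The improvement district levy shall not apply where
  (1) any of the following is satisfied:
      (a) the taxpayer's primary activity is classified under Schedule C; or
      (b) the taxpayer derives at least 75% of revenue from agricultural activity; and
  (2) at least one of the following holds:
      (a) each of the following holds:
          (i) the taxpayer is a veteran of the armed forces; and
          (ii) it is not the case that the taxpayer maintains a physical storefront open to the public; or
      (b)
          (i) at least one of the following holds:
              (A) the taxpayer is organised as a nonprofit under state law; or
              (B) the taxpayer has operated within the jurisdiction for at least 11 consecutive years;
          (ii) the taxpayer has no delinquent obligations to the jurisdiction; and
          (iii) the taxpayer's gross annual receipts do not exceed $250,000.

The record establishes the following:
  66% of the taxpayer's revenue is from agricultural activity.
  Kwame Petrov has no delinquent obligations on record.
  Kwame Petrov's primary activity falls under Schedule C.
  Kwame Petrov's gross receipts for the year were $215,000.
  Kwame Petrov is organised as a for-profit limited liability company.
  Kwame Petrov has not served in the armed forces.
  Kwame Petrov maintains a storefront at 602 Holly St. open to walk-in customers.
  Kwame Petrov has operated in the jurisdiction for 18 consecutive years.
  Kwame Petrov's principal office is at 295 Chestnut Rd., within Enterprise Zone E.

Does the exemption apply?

(a) Schedule C activity — satisfied.
(b) ≥75% agricultural — fails.
(1) = T OR F = true.
(i) veteran — not satisfied.
(ii) not (has storefront) — not satisfied.
So (a) is not satisfied (F AND F).
(A) nonprofit — not met.
(B) ≥ 11 yrs in jurisdiction — satisfied.
(i): F OR T → true.
(ii) no delinquency — holds.
(iii) receipts ≤ $250,000 — satisfied.
(b): T AND T AND T → true.
(2): F OR T → true.
So Overall is satisfied (T AND T).

Yes — exempt.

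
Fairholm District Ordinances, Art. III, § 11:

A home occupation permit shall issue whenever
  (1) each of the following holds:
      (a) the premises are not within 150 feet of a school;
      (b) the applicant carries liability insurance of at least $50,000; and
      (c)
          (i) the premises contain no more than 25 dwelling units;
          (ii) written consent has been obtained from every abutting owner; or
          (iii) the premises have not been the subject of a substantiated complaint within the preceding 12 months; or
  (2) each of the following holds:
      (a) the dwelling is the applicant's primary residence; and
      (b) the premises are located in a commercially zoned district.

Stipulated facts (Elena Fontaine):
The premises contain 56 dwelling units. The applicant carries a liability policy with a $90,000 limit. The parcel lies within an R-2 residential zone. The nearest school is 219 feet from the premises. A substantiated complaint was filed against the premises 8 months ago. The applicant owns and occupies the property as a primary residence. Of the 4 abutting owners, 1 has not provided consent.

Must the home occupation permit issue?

No — denied.

(a) ≥150 ft from school — holds.
(b) insurance ≥ $50,000 — holds.
(i) ≤ 25 units — fails.
(ii) all abutters consent — fails.
(iii) no complaint in 12 mo. — not met.
So (c) is not satisfied (F OR F OR F).
(1): T AND T AND F → false.
(a) primary residence — satisfied.
(b) commercially zoned — not met.
So (2) is not satisfied (T AND F).
Overall = F OR F = false.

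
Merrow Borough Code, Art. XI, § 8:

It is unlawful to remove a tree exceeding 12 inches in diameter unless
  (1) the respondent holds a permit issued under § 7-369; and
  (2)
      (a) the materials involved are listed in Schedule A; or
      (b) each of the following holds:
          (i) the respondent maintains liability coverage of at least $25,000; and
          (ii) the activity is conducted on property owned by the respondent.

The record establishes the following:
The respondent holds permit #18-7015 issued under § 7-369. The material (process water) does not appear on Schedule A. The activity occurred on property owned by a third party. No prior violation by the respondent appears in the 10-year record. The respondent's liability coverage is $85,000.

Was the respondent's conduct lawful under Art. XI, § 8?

No — unlawful.

(1) holds permit — holds.
(a) Schedule A material — not satisfied.
(i) coverage ≥ $25,000 — holds.
(ii) own property — not satisfied.
(b): T AND F → false.
(2) = F OR F = false.
So Overall is not satisfied (T AND F).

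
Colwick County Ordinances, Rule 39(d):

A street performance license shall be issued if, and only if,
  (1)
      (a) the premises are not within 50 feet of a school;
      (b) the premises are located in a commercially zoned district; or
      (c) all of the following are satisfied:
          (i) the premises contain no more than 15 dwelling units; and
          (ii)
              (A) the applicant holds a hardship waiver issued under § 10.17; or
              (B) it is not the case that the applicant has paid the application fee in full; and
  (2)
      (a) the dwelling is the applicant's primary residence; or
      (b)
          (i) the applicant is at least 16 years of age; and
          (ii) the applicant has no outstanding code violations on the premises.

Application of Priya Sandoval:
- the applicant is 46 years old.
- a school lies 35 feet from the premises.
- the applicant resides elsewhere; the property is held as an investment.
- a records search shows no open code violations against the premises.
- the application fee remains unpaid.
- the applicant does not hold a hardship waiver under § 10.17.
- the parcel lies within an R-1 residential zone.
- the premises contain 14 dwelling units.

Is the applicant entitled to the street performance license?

Yes — granted.

(a) ≥50 ft from school — not satisfied.
(b) commercially zoned — fails.
(i) ≤ 15 units — holds.
(A) hardship waiver — not satisfied.
(B) not (fee paid) — met.
(ii) = F OR T = true.
(c) = T AND T = true.
So (1) is satisfied (F OR F OR T).
(a) primary residence — fails.
(i) age ≥ 16 — met.
(ii) no code violations — met.
(b) = T AND T = true.
(2) = F OR T = true.
So Overall is satisfied (T AND T).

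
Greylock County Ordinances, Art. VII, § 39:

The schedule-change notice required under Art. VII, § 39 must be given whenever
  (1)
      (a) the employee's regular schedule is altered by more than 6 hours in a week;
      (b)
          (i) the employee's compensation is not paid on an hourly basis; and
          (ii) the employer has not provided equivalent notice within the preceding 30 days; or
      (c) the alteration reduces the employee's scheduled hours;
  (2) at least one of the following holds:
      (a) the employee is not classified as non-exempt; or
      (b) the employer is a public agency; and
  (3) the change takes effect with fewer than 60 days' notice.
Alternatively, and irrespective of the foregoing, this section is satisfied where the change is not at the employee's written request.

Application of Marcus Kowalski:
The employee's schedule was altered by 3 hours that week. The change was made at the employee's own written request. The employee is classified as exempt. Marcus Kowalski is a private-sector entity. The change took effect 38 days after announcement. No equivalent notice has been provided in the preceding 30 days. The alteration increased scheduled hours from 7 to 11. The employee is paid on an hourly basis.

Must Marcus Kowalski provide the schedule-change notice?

(a) schedule shift > 6h — fails.
(i) not (hourly-paid) — not met.
(ii) no recent notice — satisfied.
So (b) is not satisfied (F AND T).
(c) hours reduced — fails.
(1) = F OR F OR F = false.
(a) not (non-exempt) — satisfied.
(b) public agency — not met.
So (2) is satisfied (T OR F).
(3) < 60 days' notice — met.
So Overall is not satisfied (F AND T AND T).
Exception (not employee-requested) — not satisfied.
Result: main false OR exception false → false.

No — not required.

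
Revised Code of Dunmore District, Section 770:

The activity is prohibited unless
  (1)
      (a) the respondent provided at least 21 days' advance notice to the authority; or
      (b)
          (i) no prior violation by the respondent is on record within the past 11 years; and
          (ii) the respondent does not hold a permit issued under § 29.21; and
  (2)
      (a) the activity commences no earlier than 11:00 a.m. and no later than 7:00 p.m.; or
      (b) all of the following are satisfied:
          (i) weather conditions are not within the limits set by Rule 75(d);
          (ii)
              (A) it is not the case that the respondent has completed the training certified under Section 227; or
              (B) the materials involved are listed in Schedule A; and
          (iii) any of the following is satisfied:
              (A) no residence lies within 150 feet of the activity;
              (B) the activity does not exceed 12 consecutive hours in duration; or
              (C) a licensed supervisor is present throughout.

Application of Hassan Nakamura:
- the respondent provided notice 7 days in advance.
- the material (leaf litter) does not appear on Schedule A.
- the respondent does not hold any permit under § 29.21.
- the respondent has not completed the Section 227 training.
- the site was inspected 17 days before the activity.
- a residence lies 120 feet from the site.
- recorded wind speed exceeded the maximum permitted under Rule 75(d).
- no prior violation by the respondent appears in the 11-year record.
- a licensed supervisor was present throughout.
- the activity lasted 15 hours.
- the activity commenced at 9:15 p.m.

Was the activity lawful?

(a) ≥21 days' notice — not met.
(i) no prior violation — satisfied.
(ii) not (holds permit) — satisfied.
(b): T AND T → true.
So (1) is satisfied (F OR T).
(a) start within hours — fails.
(i) not (weather ok) — satisfied.
(A) not (training certified) — met.
(B) Schedule A material — fails.
(ii) = T OR F = true.
(A) no residence in 150 ft — fails.
(B) ≤ 12 hrs duration — not satisfied.
(C) supervisor present — satisfied.
So (iii) is satisfied (F OR F OR T).
(b): T AND T AND T → true.
(2) = F OR T = true.
Overall = T AND T = true.

Yes — lawful.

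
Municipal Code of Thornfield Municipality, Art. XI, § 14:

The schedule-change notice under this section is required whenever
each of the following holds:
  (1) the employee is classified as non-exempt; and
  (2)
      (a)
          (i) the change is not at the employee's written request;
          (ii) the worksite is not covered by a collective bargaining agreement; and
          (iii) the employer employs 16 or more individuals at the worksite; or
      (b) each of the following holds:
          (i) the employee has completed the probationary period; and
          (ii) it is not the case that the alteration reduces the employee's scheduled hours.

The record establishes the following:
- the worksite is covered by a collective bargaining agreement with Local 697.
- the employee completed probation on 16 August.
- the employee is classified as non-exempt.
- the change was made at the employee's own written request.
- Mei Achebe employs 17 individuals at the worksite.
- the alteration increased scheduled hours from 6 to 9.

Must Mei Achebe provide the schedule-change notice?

Yes — required.

(1) non-exempt — satisfied.
(i) not employee-requested — not met.
(ii) no CBA — fails.
(iii) ≥ 16 at site — holds.
(a): F AND F AND T → false.
(i) past probation — satisfied.
(ii) not (hours reduced) — met.
(b): T AND T → true.
So (2) is satisfied (F OR T).
So Overall is satisfied (T AND T).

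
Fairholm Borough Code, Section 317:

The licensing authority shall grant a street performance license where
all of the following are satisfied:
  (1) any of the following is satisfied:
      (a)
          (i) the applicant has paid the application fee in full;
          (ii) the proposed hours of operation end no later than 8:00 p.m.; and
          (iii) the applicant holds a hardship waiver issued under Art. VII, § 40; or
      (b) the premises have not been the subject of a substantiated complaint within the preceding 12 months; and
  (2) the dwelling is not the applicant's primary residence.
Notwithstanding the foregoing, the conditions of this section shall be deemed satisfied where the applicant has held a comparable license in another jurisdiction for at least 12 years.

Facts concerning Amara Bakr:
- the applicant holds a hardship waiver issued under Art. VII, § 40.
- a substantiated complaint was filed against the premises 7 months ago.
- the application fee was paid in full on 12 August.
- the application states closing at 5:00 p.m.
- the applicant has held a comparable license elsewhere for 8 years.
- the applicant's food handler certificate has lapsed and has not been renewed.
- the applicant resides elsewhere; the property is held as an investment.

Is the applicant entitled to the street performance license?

Yes — granted.

(i) fee paid — met.
(ii) closes by 8 p.m. — met.
(iii) hardship waiver — satisfied.
(a): T AND T AND T → true.
(b) no complaint in 12 mo. — not met.
(1) = T OR F = true.
(2) not (primary residence) — met.
So Overall is satisfied (T AND T).
Exception (prior license ≥ 12 yr) — not satisfied.
Result: main true OR exception false → true.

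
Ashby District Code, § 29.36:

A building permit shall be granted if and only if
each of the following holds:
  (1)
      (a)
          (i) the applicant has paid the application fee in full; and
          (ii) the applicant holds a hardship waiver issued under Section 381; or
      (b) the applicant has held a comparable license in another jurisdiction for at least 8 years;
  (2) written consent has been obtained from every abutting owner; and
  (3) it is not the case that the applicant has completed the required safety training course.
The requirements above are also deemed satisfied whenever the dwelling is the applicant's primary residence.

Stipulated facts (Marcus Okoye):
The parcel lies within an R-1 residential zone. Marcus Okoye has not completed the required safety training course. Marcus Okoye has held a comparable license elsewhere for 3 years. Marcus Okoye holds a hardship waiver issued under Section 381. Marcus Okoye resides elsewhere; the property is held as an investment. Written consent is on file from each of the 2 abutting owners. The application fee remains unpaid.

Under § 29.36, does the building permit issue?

No — denied.

(i) fee paid — not met.
(ii) hardship waiver — holds.
So (a) is not satisfied (F AND T).
(b) prior license ≥ 8 yr — fails.
(1) = F OR F = false.
(2) all abutters consent — holds.
(3) not (safety training) — holds.
So Overall is not satisfied (F AND T AND T).
Exception (primary residence) — not satisfied.
Result: main false OR exception false → false.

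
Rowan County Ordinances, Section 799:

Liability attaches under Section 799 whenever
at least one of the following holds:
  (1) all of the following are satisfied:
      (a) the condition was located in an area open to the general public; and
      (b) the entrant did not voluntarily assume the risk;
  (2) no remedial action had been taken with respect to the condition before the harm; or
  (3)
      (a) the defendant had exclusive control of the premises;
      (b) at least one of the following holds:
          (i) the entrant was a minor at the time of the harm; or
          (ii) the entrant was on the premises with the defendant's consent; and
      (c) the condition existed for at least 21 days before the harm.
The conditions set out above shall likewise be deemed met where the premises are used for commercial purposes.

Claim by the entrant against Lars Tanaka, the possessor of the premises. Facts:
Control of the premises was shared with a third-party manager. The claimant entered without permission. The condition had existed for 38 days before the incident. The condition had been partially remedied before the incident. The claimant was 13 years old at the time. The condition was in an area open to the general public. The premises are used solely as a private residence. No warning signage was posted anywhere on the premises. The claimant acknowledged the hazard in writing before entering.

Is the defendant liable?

(a) public area — holds.
(b) no assumed risk — fails.
So (1) is not satisfied (T AND F).
(2) no remedial action — not met.
(a) exclusive control — fails.
(i) entrant a minor — satisfied.
(ii) consent to enter — fails.
(b): T OR F → true.
(c) condition ≥21 days old — met.
(3): F AND T AND T → false.
Overall = F OR F OR F = false.
Exception (commercial use) — not satisfied.
Result: main false OR exception false → false.

No — not liable.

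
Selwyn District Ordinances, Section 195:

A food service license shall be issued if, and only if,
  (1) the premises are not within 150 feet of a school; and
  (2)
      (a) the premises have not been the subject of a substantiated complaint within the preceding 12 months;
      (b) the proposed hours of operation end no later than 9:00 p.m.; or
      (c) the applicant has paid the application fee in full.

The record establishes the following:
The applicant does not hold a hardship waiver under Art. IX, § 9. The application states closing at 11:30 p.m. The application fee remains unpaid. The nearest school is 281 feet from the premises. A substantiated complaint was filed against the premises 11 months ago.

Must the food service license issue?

No — denied.

(1) ≥150 ft from school — met.
(a) no complaint in 12 mo. — not met.
(b) closes by 9 p.m. — not satisfied.
(c) fee paid — fails.
So (2) is not satisfied (F OR F OR F).
Overall: T AND F → false.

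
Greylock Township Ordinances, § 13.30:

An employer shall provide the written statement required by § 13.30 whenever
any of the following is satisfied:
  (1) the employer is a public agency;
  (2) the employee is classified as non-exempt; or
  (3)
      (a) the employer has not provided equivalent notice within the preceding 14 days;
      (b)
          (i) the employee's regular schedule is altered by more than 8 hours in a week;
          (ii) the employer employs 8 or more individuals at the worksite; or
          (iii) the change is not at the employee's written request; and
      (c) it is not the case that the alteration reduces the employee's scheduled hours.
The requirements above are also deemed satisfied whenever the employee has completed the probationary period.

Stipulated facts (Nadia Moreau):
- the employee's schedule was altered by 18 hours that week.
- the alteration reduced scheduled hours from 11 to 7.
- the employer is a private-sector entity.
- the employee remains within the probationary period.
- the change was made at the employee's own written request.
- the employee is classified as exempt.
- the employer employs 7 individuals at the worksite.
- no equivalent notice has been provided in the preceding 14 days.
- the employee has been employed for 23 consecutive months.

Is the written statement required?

(1) public agency — not met.
(2) non-exempt — fails.
(a) no recent notice — satisfied.
(i) schedule shift > 8h — holds.
(ii) ≥ 8 at site — not satisfied.
(iii) not employee-requested — not met.
(b) = T OR F OR F = true.
(c) not (hours reduced) — fails.
(3) = T AND T AND F = false.
Overall = F OR F OR F = false.
Exception (past probation) — not satisfied.
Result: main false OR exception false → false.

No — not required.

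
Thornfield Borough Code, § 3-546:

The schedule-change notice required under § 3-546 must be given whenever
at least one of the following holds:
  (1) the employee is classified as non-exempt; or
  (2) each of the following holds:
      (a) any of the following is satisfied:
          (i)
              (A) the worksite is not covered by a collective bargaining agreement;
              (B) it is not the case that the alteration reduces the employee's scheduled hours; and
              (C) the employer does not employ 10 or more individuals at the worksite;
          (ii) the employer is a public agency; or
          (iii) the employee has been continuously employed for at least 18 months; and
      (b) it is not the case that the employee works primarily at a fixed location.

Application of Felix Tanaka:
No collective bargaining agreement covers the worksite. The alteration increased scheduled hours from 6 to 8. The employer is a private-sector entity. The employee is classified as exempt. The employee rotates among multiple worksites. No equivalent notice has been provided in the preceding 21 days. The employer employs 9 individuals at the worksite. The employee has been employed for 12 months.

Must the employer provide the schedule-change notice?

(1) non-exempt — not met.
(A) no CBA — holds.
(B) not (hours reduced) — holds.
(C) not (≥ 10 at site) — met.
(i) = T AND T AND T = true.
(ii) public agency — not met.
(iii) tenure ≥ 18 mo. — fails.
(a): T OR F OR F → true.
(b) not (fixed location) — holds.
(2) = T AND T = true.
Overall = F OR T = true.

Yes — required.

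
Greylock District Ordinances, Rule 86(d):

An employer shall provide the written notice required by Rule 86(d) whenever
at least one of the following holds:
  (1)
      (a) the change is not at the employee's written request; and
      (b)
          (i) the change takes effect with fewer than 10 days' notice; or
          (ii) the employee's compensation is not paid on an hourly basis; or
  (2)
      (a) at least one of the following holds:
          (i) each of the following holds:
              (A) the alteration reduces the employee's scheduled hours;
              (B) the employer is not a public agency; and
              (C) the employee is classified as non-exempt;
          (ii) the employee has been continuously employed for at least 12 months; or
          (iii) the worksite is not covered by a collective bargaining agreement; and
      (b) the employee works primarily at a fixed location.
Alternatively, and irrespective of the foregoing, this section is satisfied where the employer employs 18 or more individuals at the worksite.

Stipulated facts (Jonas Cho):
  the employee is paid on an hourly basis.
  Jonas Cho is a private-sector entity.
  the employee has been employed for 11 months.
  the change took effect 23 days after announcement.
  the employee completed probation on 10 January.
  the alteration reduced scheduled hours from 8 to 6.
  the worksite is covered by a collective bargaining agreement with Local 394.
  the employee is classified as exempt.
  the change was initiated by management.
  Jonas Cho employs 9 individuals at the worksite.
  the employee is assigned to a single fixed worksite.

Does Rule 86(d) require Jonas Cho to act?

(a) not employee-requested — satisfied.
(i) < 10 days' notice — fails.
(ii) not (hourly-paid) — not met.
(b): F OR F → false.
So (1) is not satisfied (T AND F).
(A) hours reduced — holds.
(B) not (public agency) — satisfied.
(C) non-exempt — not met.
(i) = T AND T AND F = false.
(ii) tenure ≥ 12 mo. — not satisfied.
(iii) no CBA — not met.
(a): F OR F OR F → false.
(b) fixed location — met.
(2): F AND T → false.
Overall = F OR F = false.
Exception (≥ 18 at site) — not satisfied.
Result: main false OR exception false → false.

No — not required.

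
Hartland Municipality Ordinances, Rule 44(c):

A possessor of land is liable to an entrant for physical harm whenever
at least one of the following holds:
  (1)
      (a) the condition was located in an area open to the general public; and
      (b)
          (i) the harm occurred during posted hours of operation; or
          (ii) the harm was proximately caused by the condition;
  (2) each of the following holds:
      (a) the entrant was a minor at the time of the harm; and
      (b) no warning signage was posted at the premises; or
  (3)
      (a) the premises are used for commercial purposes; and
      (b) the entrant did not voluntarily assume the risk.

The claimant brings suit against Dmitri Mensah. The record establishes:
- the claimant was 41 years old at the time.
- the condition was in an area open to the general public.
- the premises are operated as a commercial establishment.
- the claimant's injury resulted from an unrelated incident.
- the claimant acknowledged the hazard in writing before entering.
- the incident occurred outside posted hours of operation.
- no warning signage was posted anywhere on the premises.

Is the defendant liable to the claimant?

No — not liable.

(a) public area — met.
(i) during posted hours — not met.
(ii) proximate cause — not met.
So (b) is not satisfied (F OR F).
So (1) is not satisfied (T AND F).
(a) entrant a minor — not satisfied.
(b) no signage posted — holds.
So (2) is not satisfied (F AND T).
(a) commercial use — met.
(b) no assumed risk — not satisfied.
So (3) is not satisfied (T AND F).
So Overall is not satisfied (F OR F OR F).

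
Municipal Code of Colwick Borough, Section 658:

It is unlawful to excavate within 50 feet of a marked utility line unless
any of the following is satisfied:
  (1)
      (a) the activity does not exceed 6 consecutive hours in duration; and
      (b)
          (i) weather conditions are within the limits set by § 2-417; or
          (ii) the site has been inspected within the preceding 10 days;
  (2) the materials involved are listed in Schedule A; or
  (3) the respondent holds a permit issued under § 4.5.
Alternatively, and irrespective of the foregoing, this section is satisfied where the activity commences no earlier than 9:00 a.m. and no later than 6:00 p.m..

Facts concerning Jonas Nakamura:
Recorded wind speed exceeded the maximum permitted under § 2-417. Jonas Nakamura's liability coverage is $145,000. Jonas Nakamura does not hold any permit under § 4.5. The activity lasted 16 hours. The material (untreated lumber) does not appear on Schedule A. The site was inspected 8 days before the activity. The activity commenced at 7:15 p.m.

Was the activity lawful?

No — unlawful.

(a) ≤ 6 hrs duration — fails.
(i) weather ok — not met.
(ii) site inspected — holds.
(b): F OR T → true.
(1): F AND T → false.
(2) Schedule A material — not met.
(3) holds permit — fails.
So Overall is not satisfied (F OR F OR F).
Exception (start within hours) — not satisfied.
Result: main false OR exception false → false.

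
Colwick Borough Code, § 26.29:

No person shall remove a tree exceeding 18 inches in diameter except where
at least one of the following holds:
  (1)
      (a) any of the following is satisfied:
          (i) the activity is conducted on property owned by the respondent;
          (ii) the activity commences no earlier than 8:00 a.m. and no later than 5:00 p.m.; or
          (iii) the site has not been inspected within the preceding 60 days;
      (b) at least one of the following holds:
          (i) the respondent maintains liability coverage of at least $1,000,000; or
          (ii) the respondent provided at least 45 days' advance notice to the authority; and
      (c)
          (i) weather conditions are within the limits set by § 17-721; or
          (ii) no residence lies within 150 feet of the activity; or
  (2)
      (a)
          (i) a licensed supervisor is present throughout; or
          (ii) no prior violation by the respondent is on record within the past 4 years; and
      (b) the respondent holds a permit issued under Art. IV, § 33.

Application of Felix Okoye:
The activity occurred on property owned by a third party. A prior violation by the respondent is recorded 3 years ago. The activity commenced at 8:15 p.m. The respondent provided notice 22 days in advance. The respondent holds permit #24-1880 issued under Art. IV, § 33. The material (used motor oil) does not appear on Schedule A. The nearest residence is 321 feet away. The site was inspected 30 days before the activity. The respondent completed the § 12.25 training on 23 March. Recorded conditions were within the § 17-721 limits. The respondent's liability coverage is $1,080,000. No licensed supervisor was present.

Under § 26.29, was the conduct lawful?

(i) own property — fails.
(ii) start within hours — not satisfied.
(iii) not (site inspected) — not satisfied.
(a): F OR F OR F → false.
(i) coverage ≥ $1,000,000 — holds.
(ii) ≥45 days' notice — fails.
So (b) is satisfied (T OR F).
(i) weather ok — met.
(ii) no residence in 150 ft — satisfied.
(c) = T OR T = true.
So (1) is not satisfied (F AND T AND T).
(i) supervisor present — not met.
(ii) no prior violation — not met.
(a) = F OR F = false.
(b) holds permit — holds.
(2) = F AND T = false.
Overall: F OR F → false.

No — unlawful.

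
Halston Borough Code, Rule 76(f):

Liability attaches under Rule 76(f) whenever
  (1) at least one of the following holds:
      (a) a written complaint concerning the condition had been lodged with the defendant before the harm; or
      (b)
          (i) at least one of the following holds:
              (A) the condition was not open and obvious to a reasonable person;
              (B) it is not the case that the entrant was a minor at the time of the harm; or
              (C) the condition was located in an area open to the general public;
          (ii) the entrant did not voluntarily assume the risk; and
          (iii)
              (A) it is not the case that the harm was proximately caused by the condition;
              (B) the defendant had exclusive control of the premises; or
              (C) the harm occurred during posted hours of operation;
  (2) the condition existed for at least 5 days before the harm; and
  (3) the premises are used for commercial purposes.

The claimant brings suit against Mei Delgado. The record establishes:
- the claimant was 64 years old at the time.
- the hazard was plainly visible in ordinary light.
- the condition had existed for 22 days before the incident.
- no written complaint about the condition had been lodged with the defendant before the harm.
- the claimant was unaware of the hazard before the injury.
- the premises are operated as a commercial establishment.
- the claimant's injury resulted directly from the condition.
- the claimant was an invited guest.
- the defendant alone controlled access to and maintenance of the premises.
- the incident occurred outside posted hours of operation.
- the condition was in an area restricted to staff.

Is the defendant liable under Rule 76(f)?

(a) complaint lodged — fails.
(A) not open/obvious — not met.
(B) not (entrant a minor) — holds.
(C) public area — not met.
(i) = F OR T OR F = true.
(ii) no assumed risk — satisfied.
(A) not (proximate cause) — not met.
(B) exclusive control — holds.
(C) during posted hours — fails.
(iii) = F OR T OR F = true.
(b) = T AND T AND T = true.
So (1) is satisfied (F OR T).
(2) condition ≥5 days old — met.
(3) commercial use — holds.
Overall: T AND T AND T → true.

Yes — liable.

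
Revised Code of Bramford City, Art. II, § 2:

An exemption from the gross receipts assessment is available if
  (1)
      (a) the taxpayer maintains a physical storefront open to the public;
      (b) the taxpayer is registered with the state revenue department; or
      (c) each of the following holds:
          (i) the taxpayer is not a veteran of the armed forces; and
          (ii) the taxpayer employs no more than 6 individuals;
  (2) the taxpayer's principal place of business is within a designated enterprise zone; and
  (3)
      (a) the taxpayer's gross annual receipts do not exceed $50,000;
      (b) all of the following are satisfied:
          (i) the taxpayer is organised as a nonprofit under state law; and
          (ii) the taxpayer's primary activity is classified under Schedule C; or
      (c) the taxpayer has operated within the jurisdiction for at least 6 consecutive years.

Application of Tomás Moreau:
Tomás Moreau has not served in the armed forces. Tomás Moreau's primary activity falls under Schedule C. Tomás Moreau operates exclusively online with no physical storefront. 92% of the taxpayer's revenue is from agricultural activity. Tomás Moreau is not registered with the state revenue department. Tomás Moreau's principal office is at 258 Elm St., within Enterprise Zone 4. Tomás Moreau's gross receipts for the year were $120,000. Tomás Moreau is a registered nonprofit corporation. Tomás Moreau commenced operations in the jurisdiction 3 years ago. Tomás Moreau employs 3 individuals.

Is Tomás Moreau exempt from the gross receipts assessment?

(a) has storefront — not satisfied.
(b) state-registered — fails.
(i) not (veteran) — holds.
(ii) ≤ 6 employees — satisfied.
So (c) is satisfied (T AND T).
(1) = F OR F OR T = true.
(2) in enterprise zone — satisfied.
(a) receipts ≤ $50,000 — not met.
(i) nonprofit — satisfied.
(ii) Schedule C activity — met.
(b): T AND T → true.
(c) ≥ 6 yrs in jurisdiction — not met.
So (3) is satisfied (F OR T OR F).
So Overall is satisfied (T AND T AND T).

Yes — exempt.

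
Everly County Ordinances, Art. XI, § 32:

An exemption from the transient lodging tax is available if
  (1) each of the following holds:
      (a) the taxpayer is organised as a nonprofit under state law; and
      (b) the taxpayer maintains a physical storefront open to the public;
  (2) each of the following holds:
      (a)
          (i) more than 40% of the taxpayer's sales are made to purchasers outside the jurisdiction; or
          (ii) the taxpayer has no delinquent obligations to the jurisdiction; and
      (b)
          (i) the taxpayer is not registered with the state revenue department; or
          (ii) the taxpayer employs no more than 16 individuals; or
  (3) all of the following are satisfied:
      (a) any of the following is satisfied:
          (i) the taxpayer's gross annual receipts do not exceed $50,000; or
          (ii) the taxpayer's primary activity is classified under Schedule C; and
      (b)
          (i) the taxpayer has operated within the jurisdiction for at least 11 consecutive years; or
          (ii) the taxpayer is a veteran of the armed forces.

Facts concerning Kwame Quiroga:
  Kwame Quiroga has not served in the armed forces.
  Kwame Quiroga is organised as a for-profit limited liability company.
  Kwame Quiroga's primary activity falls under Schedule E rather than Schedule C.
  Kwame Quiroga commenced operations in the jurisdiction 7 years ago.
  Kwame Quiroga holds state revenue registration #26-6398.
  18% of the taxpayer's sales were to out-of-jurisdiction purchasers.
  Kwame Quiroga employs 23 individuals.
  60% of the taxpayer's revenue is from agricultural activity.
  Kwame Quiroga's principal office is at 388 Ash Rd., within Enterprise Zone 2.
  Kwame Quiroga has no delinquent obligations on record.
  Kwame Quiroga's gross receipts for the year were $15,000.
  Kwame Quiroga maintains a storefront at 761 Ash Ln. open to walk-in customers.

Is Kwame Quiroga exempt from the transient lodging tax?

(a) nonprofit — not satisfied.
(b) has storefront — satisfied.
(1) = F AND T = false.
(i) >40% out-of-jur. sales — not satisfied.
(ii) no delinquency — satisfied.
(a) = F OR T = true.
(i) not (state-registered) — not met.
(ii) ≤ 16 employees — not satisfied.
(b): F OR F → false.
(2): T AND F → false.
(i) receipts ≤ $50,000 — satisfied.
(ii) Schedule C activity — not satisfied.
(a) = T OR F = true.
(i) ≥ 11 yrs in jurisdiction — fails.
(ii) veteran — fails.
(b) = F OR F = false.
(3): T AND F → false.
Overall: F OR F OR F → false.

No — not exempt.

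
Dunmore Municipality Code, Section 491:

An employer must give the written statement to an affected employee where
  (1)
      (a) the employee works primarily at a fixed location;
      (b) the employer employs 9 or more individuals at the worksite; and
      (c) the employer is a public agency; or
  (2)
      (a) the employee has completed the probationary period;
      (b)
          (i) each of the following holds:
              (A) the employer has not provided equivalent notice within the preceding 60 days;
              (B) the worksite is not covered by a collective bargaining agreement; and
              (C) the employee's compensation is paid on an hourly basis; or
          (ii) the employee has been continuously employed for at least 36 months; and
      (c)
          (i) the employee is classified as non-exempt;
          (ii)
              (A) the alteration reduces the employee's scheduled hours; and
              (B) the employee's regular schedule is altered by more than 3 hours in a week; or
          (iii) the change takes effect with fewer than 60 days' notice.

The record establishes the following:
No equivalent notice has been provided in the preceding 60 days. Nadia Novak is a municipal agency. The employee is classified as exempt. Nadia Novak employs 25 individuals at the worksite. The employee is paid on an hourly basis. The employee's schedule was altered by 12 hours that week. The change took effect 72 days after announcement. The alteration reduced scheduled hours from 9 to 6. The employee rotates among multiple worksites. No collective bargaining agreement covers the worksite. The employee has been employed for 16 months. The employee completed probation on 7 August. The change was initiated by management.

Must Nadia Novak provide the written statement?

(a) fixed location — fails.
(b) ≥ 9 at site — holds.
(c) public agency — satisfied.
(1): F AND T AND T → false.
(a) past probation — satisfied.
(A) no recent notice — satisfied.
(B) no CBA — holds.
(C) hourly-paid — satisfied.
(i): T AND T AND T → true.
(ii) tenure ≥ 36 mo. — fails.
(b) = T OR F = true.
(i) non-exempt — fails.
(A) hours reduced — satisfied.
(B) schedule shift > 3h — holds.
So (ii) is satisfied (T AND T).
(iii) < 60 days' notice — not satisfied.
So (c) is satisfied (F OR T OR F).
So (2) is satisfied (T AND T AND T).
Overall: F OR T → true.

Yes — required.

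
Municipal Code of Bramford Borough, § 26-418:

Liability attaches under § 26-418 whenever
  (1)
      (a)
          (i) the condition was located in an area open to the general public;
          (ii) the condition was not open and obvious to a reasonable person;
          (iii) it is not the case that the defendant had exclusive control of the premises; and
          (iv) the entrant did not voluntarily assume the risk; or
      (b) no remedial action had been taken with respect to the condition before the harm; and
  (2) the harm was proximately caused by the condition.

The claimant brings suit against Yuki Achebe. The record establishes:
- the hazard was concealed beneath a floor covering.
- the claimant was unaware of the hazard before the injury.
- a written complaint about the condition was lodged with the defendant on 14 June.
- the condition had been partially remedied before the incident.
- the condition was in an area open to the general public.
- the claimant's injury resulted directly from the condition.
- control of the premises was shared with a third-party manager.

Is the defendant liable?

Yes — liable.

(i) public area — satisfied.
(ii) not open/obvious — holds.
(iii) not (exclusive control) — holds.
(iv) no assumed risk — met.
So (a) is satisfied (T AND T AND T AND T).
(b) no remedial action — not met.
(1) = T OR F = true.
(2) proximate cause — met.
Overall: T AND T → true.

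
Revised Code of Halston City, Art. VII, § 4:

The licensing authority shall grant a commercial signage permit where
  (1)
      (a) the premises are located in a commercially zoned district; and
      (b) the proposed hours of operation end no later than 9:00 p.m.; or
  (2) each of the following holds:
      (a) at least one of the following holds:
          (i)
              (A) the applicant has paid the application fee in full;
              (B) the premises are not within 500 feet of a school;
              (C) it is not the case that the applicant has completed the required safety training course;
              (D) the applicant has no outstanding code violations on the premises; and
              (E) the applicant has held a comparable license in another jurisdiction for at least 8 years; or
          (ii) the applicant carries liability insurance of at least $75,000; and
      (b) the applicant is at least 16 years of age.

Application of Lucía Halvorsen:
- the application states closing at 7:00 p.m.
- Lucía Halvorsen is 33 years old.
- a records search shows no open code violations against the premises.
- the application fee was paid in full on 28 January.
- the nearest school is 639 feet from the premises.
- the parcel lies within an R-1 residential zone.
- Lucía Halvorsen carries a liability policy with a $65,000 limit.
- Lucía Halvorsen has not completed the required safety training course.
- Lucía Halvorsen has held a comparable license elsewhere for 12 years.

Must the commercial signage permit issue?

(a) commercially zoned — not satisfied.
(b) closes by 9 p.m. — satisfied.
(1) = F AND T = false.
(A) fee paid — holds.
(B) ≥500 ft from school — satisfied.
(C) not (safety training) — holds.
(D) no code violations — satisfied.
(E) prior license ≥ 8 yr — satisfied.
So (i) is satisfied (T AND T AND T AND T AND T).
(ii) insurance ≥ $75,000 — not satisfied.
(a) = T OR F = true.
(b) age ≥ 16 — satisfied.
So (2) is satisfied (T AND T).
Overall = F OR T = true.

Yes — granted.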